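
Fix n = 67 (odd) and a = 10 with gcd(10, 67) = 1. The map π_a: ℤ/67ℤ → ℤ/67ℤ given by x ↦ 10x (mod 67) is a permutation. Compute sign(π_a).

Trace 25: π^k(25) = [25, 49, 21, 9, 23, 29, 22] for k=0..6.
Cycle type of π: 33×2 + 1; total 3 cycles.
3 cycles on 67: each ℓ→(−1)^(ℓ−1), product (−1)^64 = +1.

+1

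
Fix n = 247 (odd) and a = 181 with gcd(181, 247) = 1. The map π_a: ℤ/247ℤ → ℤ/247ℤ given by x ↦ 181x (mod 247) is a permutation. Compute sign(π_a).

-1

Trace 144: π^k(144) = [144, 129, 131, 246, 66, 90, 235] for k=0..6.
The orbit structure of x ↦ 181x mod 247: 20 orbits of sizes [18, 18, 18, 18, 18, 18, 18, 18, 18, 18, 18, 18, 18, 2, 2, 2, 2, 2, 2, 1].
sign(π) = (−1)^{n − #cycles} = (−1)^{247−20} = (−1)^227 = -1.
The Jacobi symbol (181|247) = -1 (Zolotarev) agrees.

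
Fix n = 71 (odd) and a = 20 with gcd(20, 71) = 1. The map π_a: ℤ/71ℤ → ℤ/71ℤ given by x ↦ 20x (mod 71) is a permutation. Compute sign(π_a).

Trace 32: π^k(32) = [32, 1, 20, 45, 48, 37, 30] for k=0..6.
Decompose π into cycles: lengths [7, 7, 7, 7, 7, 7, 7, 7, 7, 7, 1] (11 cycles, including the fixed point 0).
sign(π) = (−1)^{n − #cycles} = (−1)^{71−11} = (−1)^60 = +1.
(20|71)_J = +1 (Zolotarev's lemma cross-check).

+1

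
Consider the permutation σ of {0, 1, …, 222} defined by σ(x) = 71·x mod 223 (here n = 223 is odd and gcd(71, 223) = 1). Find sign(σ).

-1

Start at x=22: 22 → 1 → 71 → 135 → 219 → 162 → 129 → … (one orbit).
Cycle type of π: 222 + 1; total 2 cycles.
n − c = 223 − 2 = 221; sign = (−1)^221 = -1.
The Jacobi symbol (71|223) = -1 (Zolotarev) agrees.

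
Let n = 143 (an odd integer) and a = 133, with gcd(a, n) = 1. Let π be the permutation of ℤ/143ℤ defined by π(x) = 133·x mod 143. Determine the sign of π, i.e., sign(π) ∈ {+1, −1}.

+1

Trace 133: π^k(133) = [133, 100, 1] for k=0..2.
55 cycles of lengths [3, 3, 3, 3, 3, 3, 3, 3, 3, 3, 3, 3, 3, 3, 3, 3, 3, 3, 3, 3, 3, 3, 3, 3, 3, 3, 3, 3, 3, 3, 3, 3, 3, 3, 3, 3, 3, 3, 3, 3, 3, 3, 3, 3, 1, 1, 1, 1, 1, 1, 1, 1, 1, 1, 1].
With 55 cycles on 143 points, sign = (−1)^{143−55} = +1.
The Jacobi symbol (133|143) = +1 (Zolotarev) agrees.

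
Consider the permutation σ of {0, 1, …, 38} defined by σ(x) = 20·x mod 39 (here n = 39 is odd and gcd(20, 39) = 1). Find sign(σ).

+1

Orbit of 5 under x↦20x: [5, 22, 11, 25, 32, 16, 8]… (length divides ord_39(20)).
π_20 has 5 disjoint cycles with lengths [12, 12, 12, 2, 1] on {0,…,38}.
sign(π) = (−1)^{n − #cycles} = (−1)^{39−5} = (−1)^34 = +1.
Zolotarev: (20|39) = +1, matching the cycle-count sign.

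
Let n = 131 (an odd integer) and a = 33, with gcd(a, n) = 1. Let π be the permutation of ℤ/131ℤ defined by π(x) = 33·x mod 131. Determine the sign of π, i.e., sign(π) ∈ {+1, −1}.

+1

Orbit of 129 under x↦33x: [129, 65, 49, 45, 44, 11, 101]… (length divides ord_131(33)).
Cycle lengths of π_33 on ℤ/131ℤ: [65, 65, 1]; 3 cycles in total.
sign(π) = (−1)^{n − #cycles} = (−1)^{131−3} = (−1)^128 = +1.
Check: (33/131) = +1 by Zolotarev.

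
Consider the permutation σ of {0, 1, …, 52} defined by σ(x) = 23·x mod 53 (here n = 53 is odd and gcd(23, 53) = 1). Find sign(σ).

Start at x=1: 1 → 23 → 52 → 30 → 1 (one orbit).
Decompose π into cycles: lengths [4, 4, 4, 4, 4, 4, 4, 4, 4, 4, 4, 4, 4, 1] (14 cycles, including the fixed point 0).
With 14 cycles on 53 points, sign = (−1)^{53−14} = -1.

-1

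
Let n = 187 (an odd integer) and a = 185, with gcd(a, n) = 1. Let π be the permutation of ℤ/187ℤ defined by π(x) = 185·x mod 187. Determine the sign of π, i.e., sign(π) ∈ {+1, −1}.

+1

Start at x=9: 9 → 169 → 36 → 115 → 144 → 86 → 15 → … (one orbit).
Decompose π into cycles: lengths [40, 40, 40, 40, 8, 8, 5, 5, 1] (9 cycles, including the fixed point 0).
sign(π) = (−1)^{n − #cycles} = (−1)^{187−9} = (−1)^178 = +1.
The Jacobi symbol (185|187) = +1 (Zolotarev) agrees.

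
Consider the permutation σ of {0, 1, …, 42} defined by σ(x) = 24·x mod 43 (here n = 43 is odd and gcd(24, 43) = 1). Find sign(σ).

+1

Orbit of 1 under x↦24x: [1, 24, 17, 21, 31, 13, 11]… (length divides ord_43(24)).
Cycle type of π: 21×2 + 1; total 3 cycles.
43 − 3 = 40 transpositions; sign(π) = (−1)^40 = +1.
Check: (24/43) = +1 by Zolotarev.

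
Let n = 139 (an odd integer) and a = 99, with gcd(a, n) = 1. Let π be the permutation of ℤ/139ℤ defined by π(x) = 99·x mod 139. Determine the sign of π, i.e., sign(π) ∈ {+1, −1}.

Orbit of 121 under x↦99x: [121, 25, 112, 107, 29, 91, 113]… (length divides ord_139(99)).
3 cycles of lengths [69, 69, 1].
With 3 cycles on 139 points, sign = (−1)^{139−3} = +1.

+1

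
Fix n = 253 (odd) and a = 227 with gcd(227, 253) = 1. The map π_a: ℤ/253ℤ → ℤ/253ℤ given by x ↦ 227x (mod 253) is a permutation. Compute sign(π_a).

+1

Orbit of 1 under x↦227x: [1, 227, 170, 134, 58, 10, 246]… (length divides ord_253(227)).
5 cycles of lengths [110, 110, 22, 10, 1].
sign(π) = (−1)^{n − #cycles} = (−1)^{253−5} = (−1)^248 = +1.
Check: (227/253) = +1 by Zolotarev.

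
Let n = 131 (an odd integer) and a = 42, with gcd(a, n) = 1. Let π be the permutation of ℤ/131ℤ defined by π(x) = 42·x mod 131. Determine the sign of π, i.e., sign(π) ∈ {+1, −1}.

Trace 78: π^k(78) = [78, 1, 42, 61, 73, 53, 130] for k=0..6.
Decompose π into cycles: lengths [10, 10, 10, 10, 10, 10, 10, 10, 10, 10, 10, 10, 10, 1] (14 cycles, including the fixed point 0).
With 14 cycles on 131 points, sign = (−1)^{131−14} = -1.
The Jacobi symbol (42|131) = -1 (Zolotarev) agrees.

-1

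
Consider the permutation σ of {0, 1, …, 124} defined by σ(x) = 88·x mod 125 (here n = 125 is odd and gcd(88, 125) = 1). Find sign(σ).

Orbit of 57 under x↦88x: [57, 16, 33, 29, 52, 76, 63]… (length divides ord_125(88)).
Cycle type of π: 100 + 20 + 4 + 1; total 4 cycles.
sign(π) = (−1)^{n − #cycles} = (−1)^{125−4} = (−1)^121 = -1.
(88|125)_J = -1 (Zolotarev's lemma cross-check).

-1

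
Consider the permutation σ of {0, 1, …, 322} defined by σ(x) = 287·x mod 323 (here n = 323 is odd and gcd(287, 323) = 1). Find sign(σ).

-1

Orbit of 162 under x↦287x: [162, 305, 2, 251, 8, 35, 32]… (length divides ord_323(287)).
Cycle lengths of π_287 on ℤ/323ℤ: [72, 72, 72, 72, 18, 8, 8, 1]; 8 cycles in total.
sign(π) = (−1)^{n − #cycles} = (−1)^{323−8} = (−1)^315 = -1.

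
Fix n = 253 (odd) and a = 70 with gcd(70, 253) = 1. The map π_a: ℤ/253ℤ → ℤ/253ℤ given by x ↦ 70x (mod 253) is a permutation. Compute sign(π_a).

Start at x=47: 47 → 1 → 70 → 93 → 185 → 47 (one orbit).
Cycle type of π: 5×46 + 1×23; total 69 cycles.
253 − 69 = 184 transpositions; sign(π) = (−1)^184 = +1.
Via Zolotarev, sign(π_{70}) = (70|253) = +1.

+1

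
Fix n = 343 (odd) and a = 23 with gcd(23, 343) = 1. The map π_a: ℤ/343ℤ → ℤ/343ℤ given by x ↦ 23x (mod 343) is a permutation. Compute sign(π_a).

Trace 144: π^k(144) = [144, 225, 30, 4, 92, 58, 305] for k=0..6.
The orbit structure of x ↦ 23x mod 343: 7 orbits of sizes [147, 147, 21, 21, 3, 3, 1].
sign(π) = (−1)^{n − #cycles} = (−1)^{343−7} = (−1)^336 = +1.
Check: (23/343) = +1 by Zolotarev.

+1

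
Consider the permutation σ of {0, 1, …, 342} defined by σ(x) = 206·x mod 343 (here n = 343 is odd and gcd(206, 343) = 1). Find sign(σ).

-1

Trace 330: π^k(330) = [330, 66, 219, 181, 242, 117, 92] for k=0..6.
Cycle type of π: 294 + 42 + 6 + 1; total 4 cycles.
Σ(ℓ_i−1) = 343−4 = 339; sign = (−1)^339 = -1.
Via Zolotarev, sign(π_{206}) = (206|343) = -1.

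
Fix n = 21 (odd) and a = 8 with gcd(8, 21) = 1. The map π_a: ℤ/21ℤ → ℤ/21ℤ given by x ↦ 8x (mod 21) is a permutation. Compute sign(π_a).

-1

Trace 1: π^k(1) = [1, 8] for k=0..1.
Cycle type of π: 2×7 + 1×7; total 14 cycles.
Σ(ℓ_i−1) = 21−14 = 7; sign = (−1)^7 = -1.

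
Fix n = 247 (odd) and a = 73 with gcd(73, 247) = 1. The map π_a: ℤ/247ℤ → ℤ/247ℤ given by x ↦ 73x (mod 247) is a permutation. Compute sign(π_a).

-1

Trace 157: π^k(157) = [157, 99, 64, 226, 196, 229, 168] for k=0..6.
Decompose π into cycles: lengths [36, 36, 36, 36, 36, 36, 9, 9, 4, 4, 4, 1] (12 cycles, including the fixed point 0).
12 cycles on 247: each ℓ→(−1)^(ℓ−1), product (−1)^235 = -1.
Via Zolotarev, sign(π_{73}) = (73|247) = -1.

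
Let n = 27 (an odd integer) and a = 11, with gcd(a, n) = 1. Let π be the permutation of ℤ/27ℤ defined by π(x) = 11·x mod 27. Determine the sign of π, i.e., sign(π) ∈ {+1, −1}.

-1

Orbit of 13 under x↦11x: [13, 8, 7, 23, 10, 2, 22]… (length divides ord_27(11)).
4 cycles of lengths [18, 6, 2, 1].
With 4 cycles on 27 points, sign = (−1)^{27−4} = -1.
The Jacobi symbol (11|27) = -1 (Zolotarev) agrees.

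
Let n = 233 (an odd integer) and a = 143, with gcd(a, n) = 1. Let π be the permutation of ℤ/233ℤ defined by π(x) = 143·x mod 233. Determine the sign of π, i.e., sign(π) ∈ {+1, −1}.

Orbit of 122 under x↦143x: [122, 204, 47, 197, 211, 116, 45]… (length divides ord_233(143)).
π_143 has 2 disjoint cycles with lengths [232, 1] on {0,…,232}.
233 − 2 = 231 transpositions; sign(π) = (−1)^231 = -1.
(143|233)_J = -1 (Zolotarev's lemma cross-check).

-1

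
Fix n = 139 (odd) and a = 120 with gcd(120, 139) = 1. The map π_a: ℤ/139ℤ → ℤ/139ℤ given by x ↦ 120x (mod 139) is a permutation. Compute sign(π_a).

Start at x=86: 86 → 34 → 49 → 42 → 36 → 11 → 69 → … (one orbit).
Decompose π into cycles: lengths [69, 69, 1] (3 cycles, including the fixed point 0).
sign(π) = (−1)^{n − #cycles} = (−1)^{139−3} = (−1)^136 = +1.
Via Zolotarev, sign(π_{120}) = (120|139) = +1.

+1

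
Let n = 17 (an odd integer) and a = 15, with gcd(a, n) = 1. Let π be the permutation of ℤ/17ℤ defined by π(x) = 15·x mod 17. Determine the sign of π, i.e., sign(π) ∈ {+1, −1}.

+1

Orbit of 9 under x↦15x: [9, 16, 2, 13, 8, 1, 15]… (length divides ord_17(15)).
Decompose π into cycles: lengths [8, 8, 1] (3 cycles, including the fixed point 0).
Σ(ℓ_i−1) = 17−3 = 14; sign = (−1)^14 = +1.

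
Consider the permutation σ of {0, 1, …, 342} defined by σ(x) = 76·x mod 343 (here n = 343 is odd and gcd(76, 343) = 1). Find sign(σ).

-1

Start at x=106: 106 → 167 → 1 → 76 → 288 → 279 → 281 → … (one orbit).
Cycle type of π: 98×3 + 14×3 + 2×3 + 1; total 10 cycles.
10 cycles on 343: each ℓ→(−1)^(ℓ−1), product (−1)^333 = -1.
Zolotarev: (76|343) = -1, matching the cycle-count sign.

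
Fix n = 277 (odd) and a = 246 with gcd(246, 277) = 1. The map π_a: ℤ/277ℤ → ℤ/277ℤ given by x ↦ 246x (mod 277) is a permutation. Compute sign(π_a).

-1

Start at x=212: 212 → 76 → 137 → 185 → 82 → 228 → 134 → … (one orbit).
Cycle lengths of π_246 on ℤ/277ℤ: [276, 1]; 2 cycles in total.
Σ(ℓ_i−1) = 277−2 = 275; sign = (−1)^275 = -1.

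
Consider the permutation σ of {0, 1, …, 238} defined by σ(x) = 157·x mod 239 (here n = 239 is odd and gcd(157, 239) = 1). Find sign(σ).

+1

Start at x=62: 62 → 174 → 72 → 71 → 153 → 121 → 116 → … (one orbit).
The orbit structure of x ↦ 157x mod 239: 3 orbits of sizes [119, 119, 1].
n − c = 239 − 3 = 236; sign = (−1)^236 = +1.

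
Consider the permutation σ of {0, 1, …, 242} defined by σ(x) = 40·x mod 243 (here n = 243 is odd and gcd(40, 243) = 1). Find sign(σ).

+1

Start at x=130: 130 → 97 → 235 → 166 → 79 → 1 → 40 → … (one orbit).
Decompose π into cycles: lengths [81, 81, 27, 27, 9, 9, 3, 3, 1, 1, 1] (11 cycles, including the fixed point 0).
sign(π) = (−1)^{n − #cycles} = (−1)^{243−11} = (−1)^232 = +1.
Via Zolotarev, sign(π_{40}) = (40|243) = +1.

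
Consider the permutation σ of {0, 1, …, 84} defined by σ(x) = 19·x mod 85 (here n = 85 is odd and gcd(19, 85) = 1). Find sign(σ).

Orbit of 19 under x↦19x: [19, 21, 59, 16, 49, 81, 9]… (length divides ord_85(19)).
Cycle type of π: 8×10 + 2×2 + 1; total 13 cycles.
Σ(ℓ_i−1) = 85−13 = 72; sign = (−1)^72 = +1.
Via Zolotarev, sign(π_{19}) = (19|85) = +1.

+1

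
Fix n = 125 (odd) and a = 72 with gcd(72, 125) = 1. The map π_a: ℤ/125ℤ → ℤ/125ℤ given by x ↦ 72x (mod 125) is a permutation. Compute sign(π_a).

-1

Orbit of 22 under x↦72x: [22, 84, 48, 81, 82, 29, 88]… (length divides ord_125(72)).
π_72 has 4 disjoint cycles with lengths [100, 20, 4, 1] on {0,…,124}.
125 − 4 = 121 transpositions; sign(π) = (−1)^121 = -1.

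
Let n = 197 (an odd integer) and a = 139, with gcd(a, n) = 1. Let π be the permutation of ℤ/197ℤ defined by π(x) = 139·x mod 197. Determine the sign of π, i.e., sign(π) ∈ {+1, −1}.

-1

Trace 82: π^k(82) = [82, 169, 48, 171, 129, 4, 162] for k=0..6.
Cycle type of π: 196 + 1; total 2 cycles.
With 2 cycles on 197 points, sign = (−1)^{197−2} = -1.
Check: (139/197) = -1 by Zolotarev.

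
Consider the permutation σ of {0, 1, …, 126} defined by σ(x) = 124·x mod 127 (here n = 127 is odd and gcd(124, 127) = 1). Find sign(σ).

Orbit of 84 under x↦124x: [84, 2, 121, 18, 73, 35, 22]… (length divides ord_127(124)).
3 cycles of lengths [63, 63, 1].
Σ(ℓ_i−1) = 127−3 = 124; sign = (−1)^124 = +1.

+1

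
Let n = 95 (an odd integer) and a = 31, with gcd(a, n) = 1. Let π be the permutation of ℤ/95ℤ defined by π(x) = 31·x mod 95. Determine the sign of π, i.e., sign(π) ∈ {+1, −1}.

Trace 11: π^k(11) = [11, 56, 26, 46, 1, 31] for k=0..5.
Cycle lengths of π_31 on ℤ/95ℤ: [6, 6, 6, 6, 6, 6, 6, 6, 6, 6, 6, 6, 6, 6, 6, 1, 1, 1, 1, 1]; 20 cycles in total.
sign(π) = (−1)^{n − #cycles} = (−1)^{95−20} = (−1)^75 = -1.

-1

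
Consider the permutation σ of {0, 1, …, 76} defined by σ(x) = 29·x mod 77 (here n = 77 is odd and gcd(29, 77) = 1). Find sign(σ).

-1

Trace 1: π^k(1) = [1, 29, 71, 57, 36, 43, 15] for k=0..6.
Decompose π into cycles: lengths [10, 10, 10, 10, 10, 10, 10, 1, 1, 1, 1, 1, 1, 1] (14 cycles, including the fixed point 0).
sign(π) = (−1)^{n − #cycles} = (−1)^{77−14} = (−1)^63 = -1.
(29|77)_J = -1 (Zolotarev's lemma cross-check).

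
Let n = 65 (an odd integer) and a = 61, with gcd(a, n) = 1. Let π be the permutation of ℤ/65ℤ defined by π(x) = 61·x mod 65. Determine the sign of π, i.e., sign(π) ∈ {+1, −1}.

Start at x=1: 1 → 61 → 16 → 1 (one orbit).
π_61 has 25 disjoint cycles with lengths [3, 3, 3, 3, 3, 3, 3, 3, 3, 3, 3, 3, 3, 3, 3, 3, 3, 3, 3, 3, 1, 1, 1, 1, 1] on {0,…,64}.
With 25 cycles on 65 points, sign = (−1)^{65−25} = +1.

+1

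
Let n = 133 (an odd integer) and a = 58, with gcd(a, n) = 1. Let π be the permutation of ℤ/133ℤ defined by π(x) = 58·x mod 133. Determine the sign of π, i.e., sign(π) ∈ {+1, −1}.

+1

Start at x=1: 1 → 58 → 39 → 1 (one orbit).
Cycle type of π: 3×38 + 1×19; total 57 cycles.
With 57 cycles on 133 points, sign = (−1)^{133−57} = +1.
Check: (58/133) = +1 by Zolotarev.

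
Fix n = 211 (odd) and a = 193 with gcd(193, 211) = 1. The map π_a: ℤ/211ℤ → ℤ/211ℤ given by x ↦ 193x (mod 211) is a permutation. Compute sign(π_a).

+1

Orbit of 79 under x↦193x: [79, 55, 65, 96, 171, 87, 122]… (length divides ord_211(193)).
The orbit structure of x ↦ 193x mod 211: 7 orbits of sizes [35, 35, 35, 35, 35, 35, 1].
sign(π) = (−1)^{n − #cycles} = (−1)^{211−7} = (−1)^204 = +1.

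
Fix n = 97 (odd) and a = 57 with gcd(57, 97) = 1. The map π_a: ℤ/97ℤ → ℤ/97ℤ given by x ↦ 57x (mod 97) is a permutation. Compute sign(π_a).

-1

Orbit of 54 under x↦57x: [54, 71, 70, 13, 62, 42, 66]… (length divides ord_97(57)).
2 cycles of lengths [96, 1].
97 − 2 = 95 transpositions; sign(π) = (−1)^95 = -1.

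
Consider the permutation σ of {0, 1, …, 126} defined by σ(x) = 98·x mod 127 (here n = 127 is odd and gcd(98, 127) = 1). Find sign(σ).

Start at x=117: 117 → 36 → 99 → 50 → 74 → 13 → 4 → … (one orbit).
Decompose π into cycles: lengths [63, 63, 1] (3 cycles, including the fixed point 0).
127 − 3 = 124 transpositions; sign(π) = (−1)^124 = +1.
Check: (98/127) = +1 by Zolotarev.

+1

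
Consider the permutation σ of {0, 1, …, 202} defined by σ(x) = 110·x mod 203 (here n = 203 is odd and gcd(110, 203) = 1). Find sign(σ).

-1

Orbit of 82 under x↦110x: [82, 88, 139, 65, 45, 78, 54]… (length divides ord_203(110)).
π_110 has 10 disjoint cycles with lengths [42, 42, 42, 42, 7, 7, 7, 7, 6, 1] on {0,…,202}.
Σ(ℓ_i−1) = 203−10 = 193; sign = (−1)^193 = -1.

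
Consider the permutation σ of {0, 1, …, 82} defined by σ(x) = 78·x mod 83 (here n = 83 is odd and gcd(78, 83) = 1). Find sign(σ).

Trace 3: π^k(3) = [3, 68, 75, 40, 49, 4, 63] for k=0..6.
The orbit structure of x ↦ 78x mod 83: 3 orbits of sizes [41, 41, 1].
3 cycles on 83: each ℓ→(−1)^(ℓ−1), product (−1)^80 = +1.
The Jacobi symbol (78|83) = +1 (Zolotarev) agrees.

+1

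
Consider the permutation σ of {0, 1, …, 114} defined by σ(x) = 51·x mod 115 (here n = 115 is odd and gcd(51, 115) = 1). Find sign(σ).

Trace 26: π^k(26) = [26, 61, 6, 76, 81, 106, 1] for k=0..6.
π_51 has 10 disjoint cycles with lengths [22, 22, 22, 22, 22, 1, 1, 1, 1, 1] on {0,…,114}.
n − c = 115 − 10 = 105; sign = (−1)^105 = -1.

-1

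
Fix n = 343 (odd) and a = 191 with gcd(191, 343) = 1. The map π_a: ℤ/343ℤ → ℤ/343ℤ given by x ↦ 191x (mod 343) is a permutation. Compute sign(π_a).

Orbit of 151 under x↦191x: [151, 29, 51, 137, 99, 44, 172]… (length divides ord_343(191)).
Decompose π into cycles: lengths [147, 147, 21, 21, 3, 3, 1] (7 cycles, including the fixed point 0).
7 cycles on 343: each ℓ→(−1)^(ℓ−1), product (−1)^336 = +1.

+1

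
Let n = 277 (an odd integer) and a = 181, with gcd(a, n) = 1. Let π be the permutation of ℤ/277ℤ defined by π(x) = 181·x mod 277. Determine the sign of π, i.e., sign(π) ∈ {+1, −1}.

Start at x=23: 23 → 8 → 63 → 46 → 16 → 126 → 92 → … (one orbit).
2 cycles of lengths [276, 1].
Σ(ℓ_i−1) = 277−2 = 275; sign = (−1)^275 = -1.
(181|277)_J = -1 (Zolotarev's lemma cross-check).

-1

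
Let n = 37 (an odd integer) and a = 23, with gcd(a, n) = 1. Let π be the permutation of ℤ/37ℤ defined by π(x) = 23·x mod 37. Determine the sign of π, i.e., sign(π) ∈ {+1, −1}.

-1

Trace 27: π^k(27) = [27, 29, 1, 23, 11, 31, 10] for k=0..6.
4 cycles of lengths [12, 12, 12, 1].
37 − 4 = 33 transpositions; sign(π) = (−1)^33 = -1.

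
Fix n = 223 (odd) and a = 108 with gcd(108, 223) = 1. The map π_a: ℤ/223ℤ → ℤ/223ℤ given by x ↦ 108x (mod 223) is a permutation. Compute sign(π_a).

Trace 120: π^k(120) = [120, 26, 132, 207, 56, 27, 17] for k=0..6.
4 cycles of lengths [74, 74, 74, 1].
4 cycles on 223: each ℓ→(−1)^(ℓ−1), product (−1)^219 = -1.
(108|223)_J = -1 (Zolotarev's lemma cross-check).

-1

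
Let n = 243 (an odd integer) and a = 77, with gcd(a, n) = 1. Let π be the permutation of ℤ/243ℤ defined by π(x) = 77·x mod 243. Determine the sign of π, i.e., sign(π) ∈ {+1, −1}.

Orbit of 20 under x↦77x: [20, 82, 239, 178, 98, 13, 29]… (length divides ord_243(77)).
π_77 has 6 disjoint cycles with lengths [162, 54, 18, 6, 2, 1] on {0,…,242}.
sign(π) = (−1)^{n − #cycles} = (−1)^{243−6} = (−1)^237 = -1.

-1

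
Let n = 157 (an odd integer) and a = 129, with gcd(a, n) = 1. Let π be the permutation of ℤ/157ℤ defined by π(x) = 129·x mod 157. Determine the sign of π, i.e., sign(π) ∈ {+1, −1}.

-1

Orbit of 156 under x↦129x: [156, 28, 1, 129]… (length divides ord_157(129)).
Decompose π into cycles: lengths [4, 4, 4, 4, 4, 4, 4, 4, 4, 4, 4, 4, 4, 4, 4, 4, 4, 4, 4, 4, 4, 4, 4, 4, 4, 4, 4, 4, 4, 4, 4, 4, 4, 4, 4, 4, 4, 4, 4, 1] (40 cycles, including the fixed point 0).
40 cycles on 157: each ℓ→(−1)^(ℓ−1), product (−1)^117 = -1.
Zolotarev: (129|157) = -1, matching the cycle-count sign.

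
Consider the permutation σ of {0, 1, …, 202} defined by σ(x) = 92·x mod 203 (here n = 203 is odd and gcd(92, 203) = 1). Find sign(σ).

Orbit of 22 under x↦92x: [22, 197, 57, 169, 120, 78, 71]… (length divides ord_203(92)).
Decompose π into cycles: lengths [14, 14, 14, 14, 14, 14, 14, 14, 14, 14, 14, 14, 14, 14, 1, 1, 1, 1, 1, 1, 1] (21 cycles, including the fixed point 0).
With 21 cycles on 203 points, sign = (−1)^{203−21} = +1.

+1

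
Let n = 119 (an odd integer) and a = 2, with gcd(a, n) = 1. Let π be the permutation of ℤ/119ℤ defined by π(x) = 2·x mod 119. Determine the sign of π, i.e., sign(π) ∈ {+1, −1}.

Start at x=1: 1 → 2 → 4 → 8 → 16 → 32 → 64 → … (one orbit).
Cycle lengths of π_2 on ℤ/119ℤ: [24, 24, 24, 24, 8, 8, 3, 3, 1]; 9 cycles in total.
n − c = 119 − 9 = 110; sign = (−1)^110 = +1.

+1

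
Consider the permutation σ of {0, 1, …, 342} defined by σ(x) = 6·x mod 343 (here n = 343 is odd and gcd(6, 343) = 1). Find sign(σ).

-1

Orbit of 41 under x↦6x: [41, 246, 104, 281, 314, 169, 328]… (length divides ord_343(6)).
Decompose π into cycles: lengths [98, 98, 98, 14, 14, 14, 2, 2, 2, 1] (10 cycles, including the fixed point 0).
With 10 cycles on 343 points, sign = (−1)^{343−10} = -1.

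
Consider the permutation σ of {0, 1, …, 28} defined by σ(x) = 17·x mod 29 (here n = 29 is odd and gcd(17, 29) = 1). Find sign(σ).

Trace 1: π^k(1) = [1, 17, 28, 12] for k=0..3.
8 cycles of lengths [4, 4, 4, 4, 4, 4, 4, 1].
sign(π) = (−1)^{n − #cycles} = (−1)^{29−8} = (−1)^21 = -1.
Check: (17/29) = -1 by Zolotarev.

-1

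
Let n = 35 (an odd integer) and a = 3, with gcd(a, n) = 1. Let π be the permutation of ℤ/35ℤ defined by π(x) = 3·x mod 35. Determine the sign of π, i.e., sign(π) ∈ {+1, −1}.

+1

Orbit of 16 under x↦3x: [16, 13, 4, 12, 1, 3, 9]… (length divides ord_35(3)).
Cycle lengths of π_3 on ℤ/35ℤ: [12, 12, 6, 4, 1]; 5 cycles in total.
With 5 cycles on 35 points, sign = (−1)^{35−5} = +1.
Zolotarev: (3|35) = +1, matching the cycle-count sign.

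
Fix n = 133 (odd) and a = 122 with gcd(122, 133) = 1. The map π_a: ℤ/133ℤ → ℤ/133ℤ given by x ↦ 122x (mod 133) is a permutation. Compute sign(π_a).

Trace 11: π^k(11) = [11, 12, 1, 122, 121, 132] for k=0..5.
Cycle type of π: 6×22 + 1; total 23 cycles.
23 cycles on 133: each ℓ→(−1)^(ℓ−1), product (−1)^110 = +1.

+1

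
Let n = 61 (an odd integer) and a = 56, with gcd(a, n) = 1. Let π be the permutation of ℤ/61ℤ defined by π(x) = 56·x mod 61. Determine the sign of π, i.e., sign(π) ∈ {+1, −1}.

Orbit of 25 under x↦56x: [25, 58, 15, 47, 9, 16, 42]… (length divides ord_61(56)).
Cycle type of π: 15×4 + 1; total 5 cycles.
61 − 5 = 56 transpositions; sign(π) = (−1)^56 = +1.

+1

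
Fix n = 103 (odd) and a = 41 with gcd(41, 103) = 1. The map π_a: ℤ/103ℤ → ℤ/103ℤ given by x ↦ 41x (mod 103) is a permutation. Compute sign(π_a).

+1

Start at x=14: 14 → 59 → 50 → 93 → 2 → 82 → 66 → … (one orbit).
3 cycles of lengths [51, 51, 1].
n − c = 103 − 3 = 100; sign = (−1)^100 = +1.
The Jacobi symbol (41|103) = +1 (Zolotarev) agrees.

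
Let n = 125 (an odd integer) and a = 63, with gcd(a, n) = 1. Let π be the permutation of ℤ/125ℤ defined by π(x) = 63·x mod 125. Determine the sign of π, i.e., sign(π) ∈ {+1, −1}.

-1

Start at x=16: 16 → 8 → 4 → 2 → 1 → 63 → 94 → … (one orbit).
Decompose π into cycles: lengths [100, 20, 4, 1] (4 cycles, including the fixed point 0).
n − c = 125 − 4 = 121; sign = (−1)^121 = -1.
Check: (63/125) = -1 by Zolotarev.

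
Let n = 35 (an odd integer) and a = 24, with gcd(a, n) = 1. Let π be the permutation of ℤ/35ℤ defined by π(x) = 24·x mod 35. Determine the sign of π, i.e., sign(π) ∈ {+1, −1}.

-1

Trace 1: π^k(1) = [1, 24, 16, 34, 11, 19] for k=0..5.
Cycle type of π: 6×5 + 2×2 + 1; total 8 cycles.
Σ(ℓ_i−1) = 35−8 = 27; sign = (−1)^27 = -1.
Zolotarev: (24|35) = -1, matching the cycle-count sign.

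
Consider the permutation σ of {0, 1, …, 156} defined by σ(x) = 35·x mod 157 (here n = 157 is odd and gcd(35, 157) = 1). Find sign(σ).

+1

Orbit of 19 under x↦35x: [19, 37, 39, 109, 47, 75, 113]… (length divides ord_157(35)).
Decompose π into cycles: lengths [39, 39, 39, 39, 1] (5 cycles, including the fixed point 0).
n − c = 157 − 5 = 152; sign = (−1)^152 = +1.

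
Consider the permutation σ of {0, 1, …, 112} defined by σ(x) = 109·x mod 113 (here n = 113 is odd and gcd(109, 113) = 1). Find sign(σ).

Start at x=109: 109 → 16 → 49 → 30 → 106 → 28 → 1 → 109 (one orbit).
Decompose π into cycles: lengths [7, 7, 7, 7, 7, 7, 7, 7, 7, 7, 7, 7, 7, 7, 7, 7, 1] (17 cycles, including the fixed point 0).
113 − 17 = 96 transpositions; sign(π) = (−1)^96 = +1.

+1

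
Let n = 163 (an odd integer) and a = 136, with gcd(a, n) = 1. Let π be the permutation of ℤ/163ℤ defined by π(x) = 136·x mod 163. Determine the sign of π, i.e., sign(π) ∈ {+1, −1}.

Start at x=58: 58 → 64 → 65 → 38 → 115 → 155 → 53 → … (one orbit).
π_136 has 7 disjoint cycles with lengths [27, 27, 27, 27, 27, 27, 1] on {0,…,162}.
Σ(ℓ_i−1) = 163−7 = 156; sign = (−1)^156 = +1.
Zolotarev: (136|163) = +1, matching the cycle-count sign.

+1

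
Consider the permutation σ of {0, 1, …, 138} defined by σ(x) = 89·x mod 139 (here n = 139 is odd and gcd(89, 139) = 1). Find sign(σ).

+1

Orbit of 81 under x↦89x: [81, 120, 116, 38, 46, 63, 47]… (length divides ord_139(89)).
π_89 has 3 disjoint cycles with lengths [69, 69, 1] on {0,…,138}.
Σ(ℓ_i−1) = 139−3 = 136; sign = (−1)^136 = +1.
The Jacobi symbol (89|139) = +1 (Zolotarev) agrees.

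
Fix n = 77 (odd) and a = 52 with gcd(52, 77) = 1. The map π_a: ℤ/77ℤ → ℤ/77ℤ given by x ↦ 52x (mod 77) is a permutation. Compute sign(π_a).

+1

Trace 71: π^k(71) = [71, 73, 23, 41, 53, 61, 15] for k=0..6.
The orbit structure of x ↦ 52x mod 77: 5 orbits of sizes [30, 30, 10, 6, 1].
n − c = 77 − 5 = 72; sign = (−1)^72 = +1.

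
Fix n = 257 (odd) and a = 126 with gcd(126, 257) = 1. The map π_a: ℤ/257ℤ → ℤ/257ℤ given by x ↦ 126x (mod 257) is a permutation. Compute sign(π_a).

Trace 14: π^k(14) = [14, 222, 216, 231, 65, 223, 85] for k=0..6.
Cycle type of π: 256 + 1; total 2 cycles.
sign(π) = (−1)^{n − #cycles} = (−1)^{257−2} = (−1)^255 = -1.
(126|257)_J = -1 (Zolotarev's lemma cross-check).

-1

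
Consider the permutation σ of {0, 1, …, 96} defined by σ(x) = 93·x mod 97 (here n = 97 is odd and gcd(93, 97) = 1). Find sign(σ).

+1

Start at x=24: 24 → 1 → 93 → 16 → 33 → 62 → 43 → … (one orbit).
Cycle type of π: 24×4 + 1; total 5 cycles.
5 cycles on 97: each ℓ→(−1)^(ℓ−1), product (−1)^92 = +1.
(93|97)_J = +1 (Zolotarev's lemma cross-check).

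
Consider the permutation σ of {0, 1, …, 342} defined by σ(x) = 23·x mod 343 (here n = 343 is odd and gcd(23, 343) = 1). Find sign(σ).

Trace 190: π^k(190) = [190, 254, 11, 253, 331, 67, 169] for k=0..6.
π_23 has 7 disjoint cycles with lengths [147, 147, 21, 21, 3, 3, 1] on {0,…,342}.
Σ(ℓ_i−1) = 343−7 = 336; sign = (−1)^336 = +1.
The Jacobi symbol (23|343) = +1 (Zolotarev) agrees.

+1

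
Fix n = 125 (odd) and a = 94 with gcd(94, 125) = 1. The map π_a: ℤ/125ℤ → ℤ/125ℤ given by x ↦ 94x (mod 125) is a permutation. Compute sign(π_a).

Start at x=111: 111 → 59 → 46 → 74 → 81 → 114 → 91 → … (one orbit).
Decompose π into cycles: lengths [50, 50, 10, 10, 2, 2, 1] (7 cycles, including the fixed point 0).
n − c = 125 − 7 = 118; sign = (−1)^118 = +1.
(94|125)_J = +1 (Zolotarev's lemma cross-check).

+1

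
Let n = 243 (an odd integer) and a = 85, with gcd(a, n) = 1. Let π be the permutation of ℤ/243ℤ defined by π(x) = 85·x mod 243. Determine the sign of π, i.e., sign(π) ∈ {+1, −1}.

Orbit of 115 under x↦85x: [115, 55, 58, 70, 118, 67, 106]… (length divides ord_243(85)).
11 cycles of lengths [81, 81, 27, 27, 9, 9, 3, 3, 1, 1, 1].
sign(π) = (−1)^{n − #cycles} = (−1)^{243−11} = (−1)^232 = +1.
Zolotarev: (85|243) = +1, matching the cycle-count sign.

+1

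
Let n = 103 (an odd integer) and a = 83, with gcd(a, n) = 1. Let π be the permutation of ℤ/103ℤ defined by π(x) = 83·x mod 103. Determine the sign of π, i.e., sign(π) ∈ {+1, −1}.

+1

Start at x=82: 82 → 8 → 46 → 7 → 66 → 19 → 32 → … (one orbit).
π_83 has 3 disjoint cycles with lengths [51, 51, 1] on {0,…,102}.
3 cycles on 103: each ℓ→(−1)^(ℓ−1), product (−1)^100 = +1.
(83|103)_J = +1 (Zolotarev's lemma cross-check).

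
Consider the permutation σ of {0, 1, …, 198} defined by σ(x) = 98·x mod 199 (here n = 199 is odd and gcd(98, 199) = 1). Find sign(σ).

Orbit of 64 under x↦98x: [64, 103, 144, 182, 125, 111, 132]… (length divides ord_199(98)).
Cycle type of π: 33×6 + 1; total 7 cycles.
With 7 cycles on 199 points, sign = (−1)^{199−7} = +1.

+1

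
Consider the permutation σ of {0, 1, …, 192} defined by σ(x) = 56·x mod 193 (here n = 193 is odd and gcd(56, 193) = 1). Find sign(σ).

Orbit of 118 under x↦56x: [118, 46, 67, 85, 128, 27, 161]… (length divides ord_193(56)).
Cycle type of π: 96×2 + 1; total 3 cycles.
3 cycles on 193: each ℓ→(−1)^(ℓ−1), product (−1)^190 = +1.
The Jacobi symbol (56|193) = +1 (Zolotarev) agrees.

+1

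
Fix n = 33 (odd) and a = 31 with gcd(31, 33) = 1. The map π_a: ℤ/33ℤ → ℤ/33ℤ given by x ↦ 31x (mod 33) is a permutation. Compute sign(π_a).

Start at x=1: 1 → 31 → 4 → 25 → 16 → 1 (one orbit).
Cycle type of π: 5×6 + 1×3; total 9 cycles.
9 cycles on 33: each ℓ→(−1)^(ℓ−1), product (−1)^24 = +1.
The Jacobi symbol (31|33) = +1 (Zolotarev) agrees.

+1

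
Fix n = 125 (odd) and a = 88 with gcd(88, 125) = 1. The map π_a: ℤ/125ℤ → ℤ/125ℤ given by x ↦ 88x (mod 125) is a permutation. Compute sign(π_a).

Orbit of 64 under x↦88x: [64, 7, 116, 83, 54, 2, 51]… (length divides ord_125(88)).
Decompose π into cycles: lengths [100, 20, 4, 1] (4 cycles, including the fixed point 0).
n − c = 125 − 4 = 121; sign = (−1)^121 = -1.

-1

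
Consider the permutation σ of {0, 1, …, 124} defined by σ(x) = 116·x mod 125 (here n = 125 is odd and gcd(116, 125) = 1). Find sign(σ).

Start at x=116: 116 → 81 → 21 → 61 → 76 → 66 → 31 → … (one orbit).
Cycle lengths of π_116 on ℤ/125ℤ: [25, 25, 25, 25, 5, 5, 5, 5, 1, 1, 1, 1, 1]; 13 cycles in total.
Σ(ℓ_i−1) = 125−13 = 112; sign = (−1)^112 = +1.
The Jacobi symbol (116|125) = +1 (Zolotarev) agrees.

+1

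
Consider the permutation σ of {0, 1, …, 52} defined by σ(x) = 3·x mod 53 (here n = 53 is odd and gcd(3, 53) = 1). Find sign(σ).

Trace 24: π^k(24) = [24, 19, 4, 12, 36, 2, 6] for k=0..6.
π_3 has 2 disjoint cycles with lengths [52, 1] on {0,…,52}.
With 2 cycles on 53 points, sign = (−1)^{53−2} = -1.
Zolotarev: (3|53) = -1, matching the cycle-count sign.

-1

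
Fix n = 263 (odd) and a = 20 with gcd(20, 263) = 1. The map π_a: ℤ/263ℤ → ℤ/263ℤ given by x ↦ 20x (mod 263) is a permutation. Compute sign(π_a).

Start at x=221: 221 → 212 → 32 → 114 → 176 → 101 → 179 → … (one orbit).
Cycle lengths of π_20 on ℤ/263ℤ: [262, 1]; 2 cycles in total.
With 2 cycles on 263 points, sign = (−1)^{263−2} = -1.
Zolotarev: (20|263) = -1, matching the cycle-count sign.

-1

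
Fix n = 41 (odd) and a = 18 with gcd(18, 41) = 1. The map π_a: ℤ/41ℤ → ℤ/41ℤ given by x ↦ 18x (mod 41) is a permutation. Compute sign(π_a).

+1

Orbit of 16 under x↦18x: [16, 1, 18, 37, 10]… (length divides ord_41(18)).
The orbit structure of x ↦ 18x mod 41: 9 orbits of sizes [5, 5, 5, 5, 5, 5, 5, 5, 1].
sign(π) = (−1)^{n − #cycles} = (−1)^{41−9} = (−1)^32 = +1.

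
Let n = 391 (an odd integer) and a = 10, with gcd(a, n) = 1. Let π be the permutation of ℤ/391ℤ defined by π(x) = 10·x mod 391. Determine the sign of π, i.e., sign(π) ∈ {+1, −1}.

Start at x=295: 295 → 213 → 175 → 186 → 296 → 223 → 275 → … (one orbit).
Cycle lengths of π_10 on ℤ/391ℤ: [176, 176, 22, 16, 1]; 5 cycles in total.
Σ(ℓ_i−1) = 391−5 = 386; sign = (−1)^386 = +1.
Zolotarev: (10|391) = +1, matching the cycle-count sign.

+1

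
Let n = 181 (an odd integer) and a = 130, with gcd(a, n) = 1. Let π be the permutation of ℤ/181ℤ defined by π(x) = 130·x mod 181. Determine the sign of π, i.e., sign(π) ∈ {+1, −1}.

Trace 122: π^k(122) = [122, 113, 29, 150, 133, 95, 42] for k=0..6.
Cycle type of π: 60×3 + 1; total 4 cycles.
With 4 cycles on 181 points, sign = (−1)^{181−4} = -1.
Check: (130/181) = -1 by Zolotarev.

-1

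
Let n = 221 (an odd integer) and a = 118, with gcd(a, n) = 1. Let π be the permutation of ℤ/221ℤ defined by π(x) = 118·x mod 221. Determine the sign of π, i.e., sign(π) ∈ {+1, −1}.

+1

Start at x=118: 118 → 1 → 118 (one orbit).
Decompose π into cycles: lengths [2, 2, 2, 2, 2, 2, 2, 2, 2, 2, 2, 2, 2, 2, 2, 2, 2, 2, 2, 2, 2, 2, 2, 2, 2, 2, 2, 2, 2, 2, 2, 2, 2, 2, 2, 2, 2, 2, 2, 2, 2, 2, 2, 2, 2, 2, 2, 2, 2, 2, 2, 2, 2, 2, 2, 2, 2, 2, 2, 2, 2, 2, 2, 2, 2, 2, 2, 2, 2, 2, 2, 2, 2, 2, 2, 2, 2, 2, 2, 2, 2, 2, 2, 2, 2, 2, 2, 2, 2, 2, 2, 2, 2, 2, 2, 2, 2, 2, 2, 2, 2, 2, 2, 2, 1, 1, 1, 1, 1, 1, 1, 1, 1, 1, 1, 1, 1] (117 cycles, including the fixed point 0).
sign(π) = (−1)^{n − #cycles} = (−1)^{221−117} = (−1)^104 = +1.
(118|221)_J = +1 (Zolotarev's lemma cross-check).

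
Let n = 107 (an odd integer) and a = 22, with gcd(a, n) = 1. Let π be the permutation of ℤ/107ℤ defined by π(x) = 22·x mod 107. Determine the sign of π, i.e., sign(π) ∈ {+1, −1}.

-1

Trace 60: π^k(60) = [60, 36, 43, 90, 54, 11, 28] for k=0..6.
Cycle type of π: 106 + 1; total 2 cycles.
2 cycles on 107: each ℓ→(−1)^(ℓ−1), product (−1)^105 = -1.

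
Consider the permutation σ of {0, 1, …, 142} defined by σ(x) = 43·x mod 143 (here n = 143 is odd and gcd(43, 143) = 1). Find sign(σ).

Orbit of 10 under x↦43x: [10, 1, 43, 133, 142, 100]… (length divides ord_143(43)).
Cycle type of π: 6×22 + 2×5 + 1; total 28 cycles.
143 − 28 = 115 transpositions; sign(π) = (−1)^115 = -1.

-1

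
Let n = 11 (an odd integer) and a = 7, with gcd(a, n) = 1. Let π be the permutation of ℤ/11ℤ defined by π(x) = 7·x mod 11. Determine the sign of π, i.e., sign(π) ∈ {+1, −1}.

-1

Start at x=1: 1 → 7 → 5 → 2 → 3 → 10 → 4 → … (one orbit).
Cycle type of π: 10 + 1; total 2 cycles.
sign(π) = (−1)^{n − #cycles} = (−1)^{11−2} = (−1)^9 = -1.
Zolotarev: (7|11) = -1, matching the cycle-count sign.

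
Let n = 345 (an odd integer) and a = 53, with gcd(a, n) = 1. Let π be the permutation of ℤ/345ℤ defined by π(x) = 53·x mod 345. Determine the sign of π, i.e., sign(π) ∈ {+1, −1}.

Trace 38: π^k(38) = [38, 289, 137, 16, 158, 94, 152] for k=0..6.
Cycle type of π: 44×6 + 22×3 + 4×3 + 2 + 1; total 14 cycles.
With 14 cycles on 345 points, sign = (−1)^{345−14} = -1.

-1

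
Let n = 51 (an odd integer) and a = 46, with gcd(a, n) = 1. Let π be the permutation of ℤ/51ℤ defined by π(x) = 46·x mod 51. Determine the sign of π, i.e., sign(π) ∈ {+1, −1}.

-1

Start at x=13: 13 → 37 → 19 → 7 → 16 → 22 → 43 → … (one orbit).
Cycle lengths of π_46 on ℤ/51ℤ: [16, 16, 16, 1, 1, 1]; 6 cycles in total.
With 6 cycles on 51 points, sign = (−1)^{51−6} = -1.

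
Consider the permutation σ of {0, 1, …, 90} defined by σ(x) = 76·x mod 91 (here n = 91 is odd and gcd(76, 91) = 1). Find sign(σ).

+1

Orbit of 29 under x↦76x: [29, 20, 64, 41, 22, 34, 36]… (length divides ord_91(76)).
Cycle type of π: 12×7 + 2×3 + 1; total 11 cycles.
sign(π) = (−1)^{n − #cycles} = (−1)^{91−11} = (−1)^80 = +1.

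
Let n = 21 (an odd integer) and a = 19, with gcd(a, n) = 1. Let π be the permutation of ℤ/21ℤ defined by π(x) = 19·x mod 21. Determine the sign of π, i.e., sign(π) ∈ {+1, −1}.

-1

Trace 16: π^k(16) = [16, 10, 1, 19, 4, 13] for k=0..5.
6 cycles of lengths [6, 6, 6, 1, 1, 1].
21 − 6 = 15 transpositions; sign(π) = (−1)^15 = -1.
(19|21)_J = -1 (Zolotarev's lemma cross-check).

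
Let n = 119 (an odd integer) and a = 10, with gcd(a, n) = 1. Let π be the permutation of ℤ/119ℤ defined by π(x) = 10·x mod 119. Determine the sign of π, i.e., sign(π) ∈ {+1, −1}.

Orbit of 61 under x↦10x: [61, 15, 31, 72, 6, 60, 5]… (length divides ord_119(10)).
Cycle type of π: 48×2 + 16 + 6 + 1; total 5 cycles.
119 − 5 = 114 transpositions; sign(π) = (−1)^114 = +1.
(10|119)_J = +1 (Zolotarev's lemma cross-check).

+1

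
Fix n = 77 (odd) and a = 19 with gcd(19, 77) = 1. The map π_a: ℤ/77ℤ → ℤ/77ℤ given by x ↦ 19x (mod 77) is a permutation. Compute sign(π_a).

Start at x=73: 73 → 1 → 19 → 53 → 6 → 37 → 10 → … (one orbit).
Cycle type of π: 30×2 + 10 + 6 + 1; total 5 cycles.
5 cycles on 77: each ℓ→(−1)^(ℓ−1), product (−1)^72 = +1.
Check: (19/77) = +1 by Zolotarev.

+1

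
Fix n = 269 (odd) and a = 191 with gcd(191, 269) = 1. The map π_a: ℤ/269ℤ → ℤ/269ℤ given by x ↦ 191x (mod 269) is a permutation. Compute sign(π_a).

+1

Orbit of 164 under x↦191x: [164, 120, 55, 14, 253, 172, 34]… (length divides ord_269(191)).
Cycle lengths of π_191 on ℤ/269ℤ: [134, 134, 1]; 3 cycles in total.
Σ(ℓ_i−1) = 269−3 = 266; sign = (−1)^266 = +1.
Check: (191/269) = +1 by Zolotarev.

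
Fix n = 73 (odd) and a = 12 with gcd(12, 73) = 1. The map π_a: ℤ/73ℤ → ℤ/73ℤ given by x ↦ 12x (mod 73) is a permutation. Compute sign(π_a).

Start at x=72: 72 → 61 → 2 → 24 → 69 → 25 → 8 → … (one orbit).
Cycle type of π: 36×2 + 1; total 3 cycles.
sign(π) = (−1)^{n − #cycles} = (−1)^{73−3} = (−1)^70 = +1.

+1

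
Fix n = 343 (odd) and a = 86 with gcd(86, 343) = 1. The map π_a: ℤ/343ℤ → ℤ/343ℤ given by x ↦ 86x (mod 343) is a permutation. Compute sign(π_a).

+1

Start at x=309: 309 → 163 → 298 → 246 → 233 → 144 → 36 → … (one orbit).
7 cycles of lengths [147, 147, 21, 21, 3, 3, 1].
343 − 7 = 336 transpositions; sign(π) = (−1)^336 = +1.
Check: (86/343) = +1 by Zolotarev.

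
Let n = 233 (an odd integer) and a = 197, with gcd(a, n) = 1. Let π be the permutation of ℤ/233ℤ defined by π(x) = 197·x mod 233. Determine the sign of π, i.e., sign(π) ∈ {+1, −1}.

Trace 2: π^k(2) = [2, 161, 29, 121, 71, 7, 214] for k=0..6.
The orbit structure of x ↦ 197x mod 233: 3 orbits of sizes [116, 116, 1].
With 3 cycles on 233 points, sign = (−1)^{233−3} = +1.

+1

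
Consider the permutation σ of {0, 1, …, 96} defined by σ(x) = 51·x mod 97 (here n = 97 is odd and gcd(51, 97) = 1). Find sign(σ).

-1

Orbit of 67 under x↦51x: [67, 22, 55, 89, 77, 47, 69]… (length divides ord_97(51)).
Decompose π into cycles: lengths [32, 32, 32, 1] (4 cycles, including the fixed point 0).
n − c = 97 − 4 = 93; sign = (−1)^93 = -1.
Via Zolotarev, sign(π_{51}) = (51|97) = -1.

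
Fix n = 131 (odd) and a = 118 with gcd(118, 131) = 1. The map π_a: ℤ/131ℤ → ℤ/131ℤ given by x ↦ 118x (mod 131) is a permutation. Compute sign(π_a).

Orbit of 96 under x↦118x: [96, 62, 111, 129, 26, 55, 71]… (length divides ord_131(118)).
Decompose π into cycles: lengths [130, 1] (2 cycles, including the fixed point 0).
131 − 2 = 129 transpositions; sign(π) = (−1)^129 = -1.
Check: (118/131) = -1 by Zolotarev.

-1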